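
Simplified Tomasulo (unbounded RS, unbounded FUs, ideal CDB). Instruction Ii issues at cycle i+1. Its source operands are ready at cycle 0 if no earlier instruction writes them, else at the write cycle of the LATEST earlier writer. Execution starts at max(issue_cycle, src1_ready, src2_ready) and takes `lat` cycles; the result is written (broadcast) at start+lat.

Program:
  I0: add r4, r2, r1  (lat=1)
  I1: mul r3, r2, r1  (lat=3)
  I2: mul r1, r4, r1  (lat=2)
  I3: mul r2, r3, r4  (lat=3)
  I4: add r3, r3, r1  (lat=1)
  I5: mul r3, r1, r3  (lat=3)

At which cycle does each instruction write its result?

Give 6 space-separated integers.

I0 add r4: issue@1 deps=(None,None) exec_start@1 write@2
I1 mul r3: issue@2 deps=(None,None) exec_start@2 write@5
I2 mul r1: issue@3 deps=(0,None) exec_start@3 write@5
I3 mul r2: issue@4 deps=(1,0) exec_start@5 write@8
I4 add r3: issue@5 deps=(1,2) exec_start@5 write@6
I5 mul r3: issue@6 deps=(2,4) exec_start@6 write@9

Answer: 2 5 5 8 6 9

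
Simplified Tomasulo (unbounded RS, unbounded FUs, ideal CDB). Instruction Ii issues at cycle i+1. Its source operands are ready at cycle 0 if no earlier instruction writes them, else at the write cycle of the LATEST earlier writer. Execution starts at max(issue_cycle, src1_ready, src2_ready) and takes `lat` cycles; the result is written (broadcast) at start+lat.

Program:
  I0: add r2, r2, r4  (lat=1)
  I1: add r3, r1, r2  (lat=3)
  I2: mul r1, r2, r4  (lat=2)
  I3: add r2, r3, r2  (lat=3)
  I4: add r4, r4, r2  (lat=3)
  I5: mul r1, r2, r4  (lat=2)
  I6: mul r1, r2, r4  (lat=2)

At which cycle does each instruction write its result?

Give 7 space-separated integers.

I0 add r2: issue@1 deps=(None,None) exec_start@1 write@2
I1 add r3: issue@2 deps=(None,0) exec_start@2 write@5
I2 mul r1: issue@3 deps=(0,None) exec_start@3 write@5
I3 add r2: issue@4 deps=(1,0) exec_start@5 write@8
I4 add r4: issue@5 deps=(None,3) exec_start@8 write@11
I5 mul r1: issue@6 deps=(3,4) exec_start@11 write@13
I6 mul r1: issue@7 deps=(3,4) exec_start@11 write@13

Answer: 2 5 5 8 11 13 13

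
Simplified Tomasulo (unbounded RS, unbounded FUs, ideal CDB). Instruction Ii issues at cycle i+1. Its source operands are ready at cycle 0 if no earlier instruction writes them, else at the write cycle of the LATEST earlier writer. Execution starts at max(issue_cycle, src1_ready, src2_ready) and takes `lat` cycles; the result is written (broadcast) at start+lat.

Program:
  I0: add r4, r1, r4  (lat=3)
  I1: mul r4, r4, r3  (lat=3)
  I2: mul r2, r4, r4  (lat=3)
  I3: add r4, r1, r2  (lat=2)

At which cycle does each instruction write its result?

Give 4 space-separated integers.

Answer: 4 7 10 12

Derivation:
I0 add r4: issue@1 deps=(None,None) exec_start@1 write@4
I1 mul r4: issue@2 deps=(0,None) exec_start@4 write@7
I2 mul r2: issue@3 deps=(1,1) exec_start@7 write@10
I3 add r4: issue@4 deps=(None,2) exec_start@10 write@12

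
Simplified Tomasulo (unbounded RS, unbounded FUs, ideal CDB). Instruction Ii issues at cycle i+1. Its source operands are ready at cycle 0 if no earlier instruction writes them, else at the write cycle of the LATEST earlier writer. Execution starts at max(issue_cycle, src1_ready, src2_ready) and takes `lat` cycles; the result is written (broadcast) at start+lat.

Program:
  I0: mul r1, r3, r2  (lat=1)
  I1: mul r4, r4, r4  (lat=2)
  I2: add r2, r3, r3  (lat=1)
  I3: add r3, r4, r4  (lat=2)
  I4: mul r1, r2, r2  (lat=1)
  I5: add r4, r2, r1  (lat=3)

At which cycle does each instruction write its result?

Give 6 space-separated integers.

I0 mul r1: issue@1 deps=(None,None) exec_start@1 write@2
I1 mul r4: issue@2 deps=(None,None) exec_start@2 write@4
I2 add r2: issue@3 deps=(None,None) exec_start@3 write@4
I3 add r3: issue@4 deps=(1,1) exec_start@4 write@6
I4 mul r1: issue@5 deps=(2,2) exec_start@5 write@6
I5 add r4: issue@6 deps=(2,4) exec_start@6 write@9

Answer: 2 4 4 6 6 9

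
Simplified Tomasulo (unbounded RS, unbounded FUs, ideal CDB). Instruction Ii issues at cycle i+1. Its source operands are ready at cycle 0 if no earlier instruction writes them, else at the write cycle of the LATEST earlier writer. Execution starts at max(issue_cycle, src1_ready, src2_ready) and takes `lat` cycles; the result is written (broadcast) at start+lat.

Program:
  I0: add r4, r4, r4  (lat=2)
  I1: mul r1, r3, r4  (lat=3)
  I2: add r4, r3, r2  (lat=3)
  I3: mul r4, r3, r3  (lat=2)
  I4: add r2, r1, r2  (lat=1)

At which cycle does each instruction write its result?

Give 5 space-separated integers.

I0 add r4: issue@1 deps=(None,None) exec_start@1 write@3
I1 mul r1: issue@2 deps=(None,0) exec_start@3 write@6
I2 add r4: issue@3 deps=(None,None) exec_start@3 write@6
I3 mul r4: issue@4 deps=(None,None) exec_start@4 write@6
I4 add r2: issue@5 deps=(1,None) exec_start@6 write@7

Answer: 3 6 6 6 7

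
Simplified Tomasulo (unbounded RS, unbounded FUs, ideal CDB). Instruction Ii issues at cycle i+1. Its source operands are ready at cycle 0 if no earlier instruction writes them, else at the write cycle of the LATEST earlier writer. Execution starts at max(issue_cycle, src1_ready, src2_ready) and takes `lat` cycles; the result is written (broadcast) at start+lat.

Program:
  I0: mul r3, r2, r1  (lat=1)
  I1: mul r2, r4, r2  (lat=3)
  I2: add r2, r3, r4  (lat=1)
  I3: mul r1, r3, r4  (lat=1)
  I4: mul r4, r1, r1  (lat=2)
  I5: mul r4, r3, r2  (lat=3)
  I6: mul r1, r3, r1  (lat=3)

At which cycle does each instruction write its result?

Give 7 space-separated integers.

Answer: 2 5 4 5 7 9 10

Derivation:
I0 mul r3: issue@1 deps=(None,None) exec_start@1 write@2
I1 mul r2: issue@2 deps=(None,None) exec_start@2 write@5
I2 add r2: issue@3 deps=(0,None) exec_start@3 write@4
I3 mul r1: issue@4 deps=(0,None) exec_start@4 write@5
I4 mul r4: issue@5 deps=(3,3) exec_start@5 write@7
I5 mul r4: issue@6 deps=(0,2) exec_start@6 write@9
I6 mul r1: issue@7 deps=(0,3) exec_start@7 write@10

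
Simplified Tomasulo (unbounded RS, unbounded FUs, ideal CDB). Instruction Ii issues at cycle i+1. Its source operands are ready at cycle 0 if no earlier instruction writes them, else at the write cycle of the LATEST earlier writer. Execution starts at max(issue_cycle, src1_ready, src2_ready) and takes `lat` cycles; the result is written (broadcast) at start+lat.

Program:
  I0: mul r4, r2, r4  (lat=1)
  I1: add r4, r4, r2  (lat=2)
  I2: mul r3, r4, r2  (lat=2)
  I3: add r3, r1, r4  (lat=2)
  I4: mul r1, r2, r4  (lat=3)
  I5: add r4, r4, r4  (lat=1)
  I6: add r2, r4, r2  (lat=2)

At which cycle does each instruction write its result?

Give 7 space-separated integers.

I0 mul r4: issue@1 deps=(None,None) exec_start@1 write@2
I1 add r4: issue@2 deps=(0,None) exec_start@2 write@4
I2 mul r3: issue@3 deps=(1,None) exec_start@4 write@6
I3 add r3: issue@4 deps=(None,1) exec_start@4 write@6
I4 mul r1: issue@5 deps=(None,1) exec_start@5 write@8
I5 add r4: issue@6 deps=(1,1) exec_start@6 write@7
I6 add r2: issue@7 deps=(5,None) exec_start@7 write@9

Answer: 2 4 6 6 8 7 9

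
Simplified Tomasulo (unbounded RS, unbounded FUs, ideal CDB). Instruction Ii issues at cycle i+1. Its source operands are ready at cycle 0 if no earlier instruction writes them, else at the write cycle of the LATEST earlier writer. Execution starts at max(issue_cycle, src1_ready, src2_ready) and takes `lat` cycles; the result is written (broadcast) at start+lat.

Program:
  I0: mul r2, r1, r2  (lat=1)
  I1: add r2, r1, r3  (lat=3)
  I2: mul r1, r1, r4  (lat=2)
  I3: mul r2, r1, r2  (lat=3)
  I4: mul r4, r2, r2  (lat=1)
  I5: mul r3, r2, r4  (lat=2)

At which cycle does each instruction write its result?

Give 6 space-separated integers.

I0 mul r2: issue@1 deps=(None,None) exec_start@1 write@2
I1 add r2: issue@2 deps=(None,None) exec_start@2 write@5
I2 mul r1: issue@3 deps=(None,None) exec_start@3 write@5
I3 mul r2: issue@4 deps=(2,1) exec_start@5 write@8
I4 mul r4: issue@5 deps=(3,3) exec_start@8 write@9
I5 mul r3: issue@6 deps=(3,4) exec_start@9 write@11

Answer: 2 5 5 8 9 11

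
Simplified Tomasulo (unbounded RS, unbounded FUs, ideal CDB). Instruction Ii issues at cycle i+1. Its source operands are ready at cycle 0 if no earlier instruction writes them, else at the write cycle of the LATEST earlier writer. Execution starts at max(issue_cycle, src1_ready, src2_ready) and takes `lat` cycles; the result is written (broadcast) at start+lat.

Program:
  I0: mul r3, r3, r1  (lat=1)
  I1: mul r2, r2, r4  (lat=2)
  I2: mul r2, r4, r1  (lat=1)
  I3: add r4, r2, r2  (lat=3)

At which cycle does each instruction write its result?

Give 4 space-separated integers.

I0 mul r3: issue@1 deps=(None,None) exec_start@1 write@2
I1 mul r2: issue@2 deps=(None,None) exec_start@2 write@4
I2 mul r2: issue@3 deps=(None,None) exec_start@3 write@4
I3 add r4: issue@4 deps=(2,2) exec_start@4 write@7

Answer: 2 4 4 7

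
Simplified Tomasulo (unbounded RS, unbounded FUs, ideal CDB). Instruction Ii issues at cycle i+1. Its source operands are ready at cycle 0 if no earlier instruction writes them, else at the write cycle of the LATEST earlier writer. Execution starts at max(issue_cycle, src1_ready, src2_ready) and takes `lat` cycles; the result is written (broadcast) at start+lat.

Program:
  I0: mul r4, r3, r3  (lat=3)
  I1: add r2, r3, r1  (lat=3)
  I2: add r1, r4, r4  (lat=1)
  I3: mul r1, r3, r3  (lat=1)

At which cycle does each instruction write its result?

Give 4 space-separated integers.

I0 mul r4: issue@1 deps=(None,None) exec_start@1 write@4
I1 add r2: issue@2 deps=(None,None) exec_start@2 write@5
I2 add r1: issue@3 deps=(0,0) exec_start@4 write@5
I3 mul r1: issue@4 deps=(None,None) exec_start@4 write@5

Answer: 4 5 5 5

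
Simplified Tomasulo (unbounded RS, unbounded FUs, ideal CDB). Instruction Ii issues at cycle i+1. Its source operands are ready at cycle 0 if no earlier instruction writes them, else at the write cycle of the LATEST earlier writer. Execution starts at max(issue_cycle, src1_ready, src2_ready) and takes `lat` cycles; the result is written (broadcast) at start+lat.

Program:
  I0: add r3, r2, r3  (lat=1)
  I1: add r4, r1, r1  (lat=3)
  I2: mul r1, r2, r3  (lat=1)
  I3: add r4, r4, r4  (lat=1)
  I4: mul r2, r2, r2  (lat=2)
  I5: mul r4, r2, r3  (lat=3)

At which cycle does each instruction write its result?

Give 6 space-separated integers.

Answer: 2 5 4 6 7 10

Derivation:
I0 add r3: issue@1 deps=(None,None) exec_start@1 write@2
I1 add r4: issue@2 deps=(None,None) exec_start@2 write@5
I2 mul r1: issue@3 deps=(None,0) exec_start@3 write@4
I3 add r4: issue@4 deps=(1,1) exec_start@5 write@6
I4 mul r2: issue@5 deps=(None,None) exec_start@5 write@7
I5 mul r4: issue@6 deps=(4,0) exec_start@7 write@10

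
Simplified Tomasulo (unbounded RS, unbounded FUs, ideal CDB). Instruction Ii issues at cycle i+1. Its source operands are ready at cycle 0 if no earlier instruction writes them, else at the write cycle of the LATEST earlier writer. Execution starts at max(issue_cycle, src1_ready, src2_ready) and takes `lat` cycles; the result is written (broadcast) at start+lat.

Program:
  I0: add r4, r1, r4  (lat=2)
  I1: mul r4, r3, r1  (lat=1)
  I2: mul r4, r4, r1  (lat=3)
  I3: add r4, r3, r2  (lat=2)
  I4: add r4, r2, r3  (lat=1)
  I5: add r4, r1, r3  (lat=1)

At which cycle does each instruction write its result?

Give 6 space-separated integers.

Answer: 3 3 6 6 6 7

Derivation:
I0 add r4: issue@1 deps=(None,None) exec_start@1 write@3
I1 mul r4: issue@2 deps=(None,None) exec_start@2 write@3
I2 mul r4: issue@3 deps=(1,None) exec_start@3 write@6
I3 add r4: issue@4 deps=(None,None) exec_start@4 write@6
I4 add r4: issue@5 deps=(None,None) exec_start@5 write@6
I5 add r4: issue@6 deps=(None,None) exec_start@6 write@7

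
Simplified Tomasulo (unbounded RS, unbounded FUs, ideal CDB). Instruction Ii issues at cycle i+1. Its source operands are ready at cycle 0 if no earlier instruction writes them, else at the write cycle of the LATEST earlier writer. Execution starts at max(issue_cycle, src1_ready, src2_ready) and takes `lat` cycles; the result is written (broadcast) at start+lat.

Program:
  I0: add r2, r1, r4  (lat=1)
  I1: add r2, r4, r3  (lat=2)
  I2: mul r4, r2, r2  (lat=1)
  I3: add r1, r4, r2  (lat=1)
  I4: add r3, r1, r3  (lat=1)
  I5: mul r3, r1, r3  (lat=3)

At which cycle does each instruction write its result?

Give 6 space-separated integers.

Answer: 2 4 5 6 7 10

Derivation:
I0 add r2: issue@1 deps=(None,None) exec_start@1 write@2
I1 add r2: issue@2 deps=(None,None) exec_start@2 write@4
I2 mul r4: issue@3 deps=(1,1) exec_start@4 write@5
I3 add r1: issue@4 deps=(2,1) exec_start@5 write@6
I4 add r3: issue@5 deps=(3,None) exec_start@6 write@7
I5 mul r3: issue@6 deps=(3,4) exec_start@7 write@10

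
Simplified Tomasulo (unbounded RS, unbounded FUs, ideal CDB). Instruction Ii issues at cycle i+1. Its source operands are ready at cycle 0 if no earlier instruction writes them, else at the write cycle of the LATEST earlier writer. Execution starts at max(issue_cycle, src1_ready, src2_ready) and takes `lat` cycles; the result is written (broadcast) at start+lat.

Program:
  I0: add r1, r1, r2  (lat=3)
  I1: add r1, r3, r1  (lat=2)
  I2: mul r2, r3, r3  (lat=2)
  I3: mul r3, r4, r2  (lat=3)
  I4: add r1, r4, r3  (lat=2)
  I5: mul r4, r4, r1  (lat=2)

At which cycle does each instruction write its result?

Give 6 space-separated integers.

Answer: 4 6 5 8 10 12

Derivation:
I0 add r1: issue@1 deps=(None,None) exec_start@1 write@4
I1 add r1: issue@2 deps=(None,0) exec_start@4 write@6
I2 mul r2: issue@3 deps=(None,None) exec_start@3 write@5
I3 mul r3: issue@4 deps=(None,2) exec_start@5 write@8
I4 add r1: issue@5 deps=(None,3) exec_start@8 write@10
I5 mul r4: issue@6 deps=(None,4) exec_start@10 write@12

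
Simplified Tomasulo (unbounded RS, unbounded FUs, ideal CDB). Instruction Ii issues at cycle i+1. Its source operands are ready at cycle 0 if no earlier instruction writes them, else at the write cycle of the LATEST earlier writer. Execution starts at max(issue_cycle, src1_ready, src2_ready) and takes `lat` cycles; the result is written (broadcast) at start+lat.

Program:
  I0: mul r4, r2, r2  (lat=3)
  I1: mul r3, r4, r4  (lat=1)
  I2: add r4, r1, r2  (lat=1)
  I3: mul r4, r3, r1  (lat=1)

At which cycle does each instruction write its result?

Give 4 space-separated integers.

I0 mul r4: issue@1 deps=(None,None) exec_start@1 write@4
I1 mul r3: issue@2 deps=(0,0) exec_start@4 write@5
I2 add r4: issue@3 deps=(None,None) exec_start@3 write@4
I3 mul r4: issue@4 deps=(1,None) exec_start@5 write@6

Answer: 4 5 4 6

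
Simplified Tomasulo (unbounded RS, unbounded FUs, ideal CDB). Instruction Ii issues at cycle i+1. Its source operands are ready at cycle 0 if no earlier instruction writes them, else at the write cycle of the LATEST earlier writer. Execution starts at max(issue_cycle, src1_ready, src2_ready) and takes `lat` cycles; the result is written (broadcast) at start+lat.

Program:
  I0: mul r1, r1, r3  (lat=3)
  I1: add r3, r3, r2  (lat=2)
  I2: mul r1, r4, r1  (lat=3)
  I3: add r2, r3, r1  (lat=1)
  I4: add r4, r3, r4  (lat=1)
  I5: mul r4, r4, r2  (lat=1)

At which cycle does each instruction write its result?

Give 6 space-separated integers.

Answer: 4 4 7 8 6 9

Derivation:
I0 mul r1: issue@1 deps=(None,None) exec_start@1 write@4
I1 add r3: issue@2 deps=(None,None) exec_start@2 write@4
I2 mul r1: issue@3 deps=(None,0) exec_start@4 write@7
I3 add r2: issue@4 deps=(1,2) exec_start@7 write@8
I4 add r4: issue@5 deps=(1,None) exec_start@5 write@6
I5 mul r4: issue@6 deps=(4,3) exec_start@8 write@9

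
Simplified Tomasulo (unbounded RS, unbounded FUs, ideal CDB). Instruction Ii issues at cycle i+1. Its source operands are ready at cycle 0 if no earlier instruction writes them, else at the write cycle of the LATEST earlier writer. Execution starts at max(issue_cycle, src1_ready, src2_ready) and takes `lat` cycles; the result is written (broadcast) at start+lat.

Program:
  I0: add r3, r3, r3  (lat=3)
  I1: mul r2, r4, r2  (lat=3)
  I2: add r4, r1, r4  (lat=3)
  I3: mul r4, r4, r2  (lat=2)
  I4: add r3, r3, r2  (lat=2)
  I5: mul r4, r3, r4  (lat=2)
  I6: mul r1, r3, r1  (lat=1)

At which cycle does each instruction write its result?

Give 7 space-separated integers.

I0 add r3: issue@1 deps=(None,None) exec_start@1 write@4
I1 mul r2: issue@2 deps=(None,None) exec_start@2 write@5
I2 add r4: issue@3 deps=(None,None) exec_start@3 write@6
I3 mul r4: issue@4 deps=(2,1) exec_start@6 write@8
I4 add r3: issue@5 deps=(0,1) exec_start@5 write@7
I5 mul r4: issue@6 deps=(4,3) exec_start@8 write@10
I6 mul r1: issue@7 deps=(4,None) exec_start@7 write@8

Answer: 4 5 6 8 7 10 8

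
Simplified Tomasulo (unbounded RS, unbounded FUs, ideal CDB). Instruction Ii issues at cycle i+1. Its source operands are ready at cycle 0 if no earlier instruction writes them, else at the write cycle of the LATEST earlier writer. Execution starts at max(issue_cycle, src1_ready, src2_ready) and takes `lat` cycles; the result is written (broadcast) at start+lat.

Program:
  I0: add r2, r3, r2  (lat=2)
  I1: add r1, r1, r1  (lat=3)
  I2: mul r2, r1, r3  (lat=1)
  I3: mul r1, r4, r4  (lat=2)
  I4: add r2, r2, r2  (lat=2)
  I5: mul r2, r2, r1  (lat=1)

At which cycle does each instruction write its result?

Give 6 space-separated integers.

Answer: 3 5 6 6 8 9

Derivation:
I0 add r2: issue@1 deps=(None,None) exec_start@1 write@3
I1 add r1: issue@2 deps=(None,None) exec_start@2 write@5
I2 mul r2: issue@3 deps=(1,None) exec_start@5 write@6
I3 mul r1: issue@4 deps=(None,None) exec_start@4 write@6
I4 add r2: issue@5 deps=(2,2) exec_start@6 write@8
I5 mul r2: issue@6 deps=(4,3) exec_start@8 write@9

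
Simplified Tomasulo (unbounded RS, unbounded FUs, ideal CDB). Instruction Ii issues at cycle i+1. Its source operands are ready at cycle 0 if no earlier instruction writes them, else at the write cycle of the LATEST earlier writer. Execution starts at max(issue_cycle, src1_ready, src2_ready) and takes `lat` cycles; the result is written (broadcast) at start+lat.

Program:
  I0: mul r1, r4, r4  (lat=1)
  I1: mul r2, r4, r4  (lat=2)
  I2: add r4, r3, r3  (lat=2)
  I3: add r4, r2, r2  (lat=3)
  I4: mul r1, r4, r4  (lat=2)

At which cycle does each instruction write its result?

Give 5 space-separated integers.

I0 mul r1: issue@1 deps=(None,None) exec_start@1 write@2
I1 mul r2: issue@2 deps=(None,None) exec_start@2 write@4
I2 add r4: issue@3 deps=(None,None) exec_start@3 write@5
I3 add r4: issue@4 deps=(1,1) exec_start@4 write@7
I4 mul r1: issue@5 deps=(3,3) exec_start@7 write@9

Answer: 2 4 5 7 9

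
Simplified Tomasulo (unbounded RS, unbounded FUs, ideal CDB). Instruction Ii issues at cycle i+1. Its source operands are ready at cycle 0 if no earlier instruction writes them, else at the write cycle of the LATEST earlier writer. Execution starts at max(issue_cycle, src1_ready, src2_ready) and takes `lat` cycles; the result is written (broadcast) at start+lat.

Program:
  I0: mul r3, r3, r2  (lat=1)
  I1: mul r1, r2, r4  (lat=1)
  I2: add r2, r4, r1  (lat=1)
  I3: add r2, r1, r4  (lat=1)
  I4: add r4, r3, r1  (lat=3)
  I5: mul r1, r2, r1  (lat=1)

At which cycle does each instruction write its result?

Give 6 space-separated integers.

Answer: 2 3 4 5 8 7

Derivation:
I0 mul r3: issue@1 deps=(None,None) exec_start@1 write@2
I1 mul r1: issue@2 deps=(None,None) exec_start@2 write@3
I2 add r2: issue@3 deps=(None,1) exec_start@3 write@4
I3 add r2: issue@4 deps=(1,None) exec_start@4 write@5
I4 add r4: issue@5 deps=(0,1) exec_start@5 write@8
I5 mul r1: issue@6 deps=(3,1) exec_start@6 write@7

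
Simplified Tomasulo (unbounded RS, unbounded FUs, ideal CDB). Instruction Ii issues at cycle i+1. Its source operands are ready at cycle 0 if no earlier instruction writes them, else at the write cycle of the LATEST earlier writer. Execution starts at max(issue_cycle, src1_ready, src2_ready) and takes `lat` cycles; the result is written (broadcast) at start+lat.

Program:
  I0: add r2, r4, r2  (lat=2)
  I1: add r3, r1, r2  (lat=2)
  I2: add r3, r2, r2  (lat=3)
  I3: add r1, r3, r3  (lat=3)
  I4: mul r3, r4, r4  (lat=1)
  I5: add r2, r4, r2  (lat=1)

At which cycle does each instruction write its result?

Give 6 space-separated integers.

Answer: 3 5 6 9 6 7

Derivation:
I0 add r2: issue@1 deps=(None,None) exec_start@1 write@3
I1 add r3: issue@2 deps=(None,0) exec_start@3 write@5
I2 add r3: issue@3 deps=(0,0) exec_start@3 write@6
I3 add r1: issue@4 deps=(2,2) exec_start@6 write@9
I4 mul r3: issue@5 deps=(None,None) exec_start@5 write@6
I5 add r2: issue@6 deps=(None,0) exec_start@6 write@7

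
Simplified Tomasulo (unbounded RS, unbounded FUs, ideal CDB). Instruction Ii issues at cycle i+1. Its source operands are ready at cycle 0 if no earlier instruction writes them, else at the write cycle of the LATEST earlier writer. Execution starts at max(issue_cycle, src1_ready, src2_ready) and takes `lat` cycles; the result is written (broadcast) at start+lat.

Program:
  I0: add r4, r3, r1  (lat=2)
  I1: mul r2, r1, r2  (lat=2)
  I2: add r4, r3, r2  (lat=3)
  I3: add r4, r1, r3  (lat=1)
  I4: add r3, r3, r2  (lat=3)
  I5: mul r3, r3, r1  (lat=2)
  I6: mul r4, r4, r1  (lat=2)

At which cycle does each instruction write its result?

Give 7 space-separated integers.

Answer: 3 4 7 5 8 10 9

Derivation:
I0 add r4: issue@1 deps=(None,None) exec_start@1 write@3
I1 mul r2: issue@2 deps=(None,None) exec_start@2 write@4
I2 add r4: issue@3 deps=(None,1) exec_start@4 write@7
I3 add r4: issue@4 deps=(None,None) exec_start@4 write@5
I4 add r3: issue@5 deps=(None,1) exec_start@5 write@8
I5 mul r3: issue@6 deps=(4,None) exec_start@8 write@10
I6 mul r4: issue@7 deps=(3,None) exec_start@7 write@9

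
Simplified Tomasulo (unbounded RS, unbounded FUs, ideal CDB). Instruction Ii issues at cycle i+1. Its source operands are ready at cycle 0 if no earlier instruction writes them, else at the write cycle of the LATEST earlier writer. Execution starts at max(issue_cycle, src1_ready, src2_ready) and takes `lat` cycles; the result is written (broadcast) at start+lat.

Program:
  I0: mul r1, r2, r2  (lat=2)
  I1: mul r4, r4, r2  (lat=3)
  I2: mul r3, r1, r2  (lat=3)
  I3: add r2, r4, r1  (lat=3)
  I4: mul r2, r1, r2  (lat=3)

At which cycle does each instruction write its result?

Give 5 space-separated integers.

Answer: 3 5 6 8 11

Derivation:
I0 mul r1: issue@1 deps=(None,None) exec_start@1 write@3
I1 mul r4: issue@2 deps=(None,None) exec_start@2 write@5
I2 mul r3: issue@3 deps=(0,None) exec_start@3 write@6
I3 add r2: issue@4 deps=(1,0) exec_start@5 write@8
I4 mul r2: issue@5 deps=(0,3) exec_start@8 write@11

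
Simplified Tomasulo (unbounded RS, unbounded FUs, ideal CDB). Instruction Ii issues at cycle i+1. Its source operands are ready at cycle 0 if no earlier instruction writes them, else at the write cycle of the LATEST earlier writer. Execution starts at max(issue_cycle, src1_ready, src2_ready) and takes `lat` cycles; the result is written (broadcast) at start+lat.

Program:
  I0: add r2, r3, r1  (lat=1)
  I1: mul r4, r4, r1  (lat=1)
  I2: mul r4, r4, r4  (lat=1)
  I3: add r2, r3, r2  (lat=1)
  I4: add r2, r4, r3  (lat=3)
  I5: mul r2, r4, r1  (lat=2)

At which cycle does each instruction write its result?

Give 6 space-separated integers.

I0 add r2: issue@1 deps=(None,None) exec_start@1 write@2
I1 mul r4: issue@2 deps=(None,None) exec_start@2 write@3
I2 mul r4: issue@3 deps=(1,1) exec_start@3 write@4
I3 add r2: issue@4 deps=(None,0) exec_start@4 write@5
I4 add r2: issue@5 deps=(2,None) exec_start@5 write@8
I5 mul r2: issue@6 deps=(2,None) exec_start@6 write@8

Answer: 2 3 4 5 8 8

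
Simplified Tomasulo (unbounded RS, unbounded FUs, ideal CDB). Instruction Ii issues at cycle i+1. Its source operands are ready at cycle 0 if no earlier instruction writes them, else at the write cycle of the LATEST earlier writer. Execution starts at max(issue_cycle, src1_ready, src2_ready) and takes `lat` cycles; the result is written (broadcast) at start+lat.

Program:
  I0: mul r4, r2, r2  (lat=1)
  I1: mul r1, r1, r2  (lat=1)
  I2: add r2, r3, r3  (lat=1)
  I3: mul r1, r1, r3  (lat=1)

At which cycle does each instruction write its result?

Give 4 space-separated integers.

Answer: 2 3 4 5

Derivation:
I0 mul r4: issue@1 deps=(None,None) exec_start@1 write@2
I1 mul r1: issue@2 deps=(None,None) exec_start@2 write@3
I2 add r2: issue@3 deps=(None,None) exec_start@3 write@4
I3 mul r1: issue@4 deps=(1,None) exec_start@4 write@5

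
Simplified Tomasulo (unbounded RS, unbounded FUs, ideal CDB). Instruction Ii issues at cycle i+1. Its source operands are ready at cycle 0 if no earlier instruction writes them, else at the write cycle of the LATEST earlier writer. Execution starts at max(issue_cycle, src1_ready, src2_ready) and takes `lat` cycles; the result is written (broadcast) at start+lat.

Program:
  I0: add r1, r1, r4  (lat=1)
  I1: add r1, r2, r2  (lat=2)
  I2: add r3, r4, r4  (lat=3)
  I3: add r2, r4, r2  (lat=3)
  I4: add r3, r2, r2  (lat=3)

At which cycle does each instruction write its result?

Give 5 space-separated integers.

Answer: 2 4 6 7 10

Derivation:
I0 add r1: issue@1 deps=(None,None) exec_start@1 write@2
I1 add r1: issue@2 deps=(None,None) exec_start@2 write@4
I2 add r3: issue@3 deps=(None,None) exec_start@3 write@6
I3 add r2: issue@4 deps=(None,None) exec_start@4 write@7
I4 add r3: issue@5 deps=(3,3) exec_start@7 write@10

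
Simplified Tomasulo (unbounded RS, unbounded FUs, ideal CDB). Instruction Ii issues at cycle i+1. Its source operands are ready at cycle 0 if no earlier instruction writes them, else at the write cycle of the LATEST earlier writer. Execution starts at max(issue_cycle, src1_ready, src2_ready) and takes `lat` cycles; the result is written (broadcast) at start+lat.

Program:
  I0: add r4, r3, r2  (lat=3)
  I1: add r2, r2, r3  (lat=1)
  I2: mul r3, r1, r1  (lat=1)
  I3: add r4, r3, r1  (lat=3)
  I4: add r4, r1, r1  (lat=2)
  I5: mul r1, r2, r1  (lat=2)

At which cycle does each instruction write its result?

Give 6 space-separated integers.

I0 add r4: issue@1 deps=(None,None) exec_start@1 write@4
I1 add r2: issue@2 deps=(None,None) exec_start@2 write@3
I2 mul r3: issue@3 deps=(None,None) exec_start@3 write@4
I3 add r4: issue@4 deps=(2,None) exec_start@4 write@7
I4 add r4: issue@5 deps=(None,None) exec_start@5 write@7
I5 mul r1: issue@6 deps=(1,None) exec_start@6 write@8

Answer: 4 3 4 7 7 8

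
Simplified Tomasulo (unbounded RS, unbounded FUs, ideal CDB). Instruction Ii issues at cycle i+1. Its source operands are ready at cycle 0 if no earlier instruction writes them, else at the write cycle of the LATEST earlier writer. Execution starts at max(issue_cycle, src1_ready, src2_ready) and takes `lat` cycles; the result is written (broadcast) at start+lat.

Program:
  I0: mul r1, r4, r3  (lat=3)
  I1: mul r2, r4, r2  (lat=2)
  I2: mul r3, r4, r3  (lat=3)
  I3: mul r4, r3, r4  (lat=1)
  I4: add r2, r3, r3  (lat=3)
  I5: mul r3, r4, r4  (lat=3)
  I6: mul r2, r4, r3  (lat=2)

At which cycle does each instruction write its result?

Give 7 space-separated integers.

I0 mul r1: issue@1 deps=(None,None) exec_start@1 write@4
I1 mul r2: issue@2 deps=(None,None) exec_start@2 write@4
I2 mul r3: issue@3 deps=(None,None) exec_start@3 write@6
I3 mul r4: issue@4 deps=(2,None) exec_start@6 write@7
I4 add r2: issue@5 deps=(2,2) exec_start@6 write@9
I5 mul r3: issue@6 deps=(3,3) exec_start@7 write@10
I6 mul r2: issue@7 deps=(3,5) exec_start@10 write@12

Answer: 4 4 6 7 9 10 12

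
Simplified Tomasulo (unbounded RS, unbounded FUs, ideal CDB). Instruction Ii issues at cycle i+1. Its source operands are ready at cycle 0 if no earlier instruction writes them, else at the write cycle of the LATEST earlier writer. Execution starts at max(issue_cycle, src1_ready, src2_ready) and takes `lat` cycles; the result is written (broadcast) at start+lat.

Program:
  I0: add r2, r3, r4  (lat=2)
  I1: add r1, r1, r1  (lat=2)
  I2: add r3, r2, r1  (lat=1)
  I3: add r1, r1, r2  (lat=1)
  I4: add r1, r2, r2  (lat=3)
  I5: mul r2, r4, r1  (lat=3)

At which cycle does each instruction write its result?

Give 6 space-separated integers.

I0 add r2: issue@1 deps=(None,None) exec_start@1 write@3
I1 add r1: issue@2 deps=(None,None) exec_start@2 write@4
I2 add r3: issue@3 deps=(0,1) exec_start@4 write@5
I3 add r1: issue@4 deps=(1,0) exec_start@4 write@5
I4 add r1: issue@5 deps=(0,0) exec_start@5 write@8
I5 mul r2: issue@6 deps=(None,4) exec_start@8 write@11

Answer: 3 4 5 5 8 11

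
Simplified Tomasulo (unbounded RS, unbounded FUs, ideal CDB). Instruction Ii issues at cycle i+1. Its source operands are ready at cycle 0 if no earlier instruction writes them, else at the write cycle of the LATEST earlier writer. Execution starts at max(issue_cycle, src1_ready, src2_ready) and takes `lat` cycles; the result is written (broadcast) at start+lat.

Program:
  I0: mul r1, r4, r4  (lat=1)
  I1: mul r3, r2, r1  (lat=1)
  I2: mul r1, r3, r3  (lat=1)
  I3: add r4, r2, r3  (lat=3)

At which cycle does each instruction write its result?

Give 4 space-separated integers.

I0 mul r1: issue@1 deps=(None,None) exec_start@1 write@2
I1 mul r3: issue@2 deps=(None,0) exec_start@2 write@3
I2 mul r1: issue@3 deps=(1,1) exec_start@3 write@4
I3 add r4: issue@4 deps=(None,1) exec_start@4 write@7

Answer: 2 3 4 7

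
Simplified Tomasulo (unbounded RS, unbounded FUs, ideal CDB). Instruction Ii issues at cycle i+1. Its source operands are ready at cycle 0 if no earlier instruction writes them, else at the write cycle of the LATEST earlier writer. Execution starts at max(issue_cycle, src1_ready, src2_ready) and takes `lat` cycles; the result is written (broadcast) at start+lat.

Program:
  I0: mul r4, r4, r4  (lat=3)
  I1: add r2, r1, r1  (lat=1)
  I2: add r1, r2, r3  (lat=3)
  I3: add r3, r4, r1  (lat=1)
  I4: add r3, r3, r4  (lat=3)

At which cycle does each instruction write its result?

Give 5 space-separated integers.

I0 mul r4: issue@1 deps=(None,None) exec_start@1 write@4
I1 add r2: issue@2 deps=(None,None) exec_start@2 write@3
I2 add r1: issue@3 deps=(1,None) exec_start@3 write@6
I3 add r3: issue@4 deps=(0,2) exec_start@6 write@7
I4 add r3: issue@5 deps=(3,0) exec_start@7 write@10

Answer: 4 3 6 7 10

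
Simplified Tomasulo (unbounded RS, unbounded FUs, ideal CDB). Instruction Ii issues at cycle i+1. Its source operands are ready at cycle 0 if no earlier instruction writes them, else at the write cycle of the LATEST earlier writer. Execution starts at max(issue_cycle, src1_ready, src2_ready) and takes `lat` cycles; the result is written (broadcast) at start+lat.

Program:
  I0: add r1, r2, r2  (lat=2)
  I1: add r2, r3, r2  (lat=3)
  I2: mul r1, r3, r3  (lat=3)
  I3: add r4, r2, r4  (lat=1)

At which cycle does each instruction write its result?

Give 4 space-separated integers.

Answer: 3 5 6 6

Derivation:
I0 add r1: issue@1 deps=(None,None) exec_start@1 write@3
I1 add r2: issue@2 deps=(None,None) exec_start@2 write@5
I2 mul r1: issue@3 deps=(None,None) exec_start@3 write@6
I3 add r4: issue@4 deps=(1,None) exec_start@5 write@6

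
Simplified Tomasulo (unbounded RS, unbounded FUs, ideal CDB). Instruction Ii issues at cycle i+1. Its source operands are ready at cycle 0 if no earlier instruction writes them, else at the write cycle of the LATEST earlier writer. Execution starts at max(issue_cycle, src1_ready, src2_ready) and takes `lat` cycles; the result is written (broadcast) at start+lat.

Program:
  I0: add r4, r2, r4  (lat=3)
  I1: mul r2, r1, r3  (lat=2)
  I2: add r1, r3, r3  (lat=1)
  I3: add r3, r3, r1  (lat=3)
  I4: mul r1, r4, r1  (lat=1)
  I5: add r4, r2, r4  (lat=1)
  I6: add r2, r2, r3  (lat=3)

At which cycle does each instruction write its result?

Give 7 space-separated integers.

Answer: 4 4 4 7 6 7 10

Derivation:
I0 add r4: issue@1 deps=(None,None) exec_start@1 write@4
I1 mul r2: issue@2 deps=(None,None) exec_start@2 write@4
I2 add r1: issue@3 deps=(None,None) exec_start@3 write@4
I3 add r3: issue@4 deps=(None,2) exec_start@4 write@7
I4 mul r1: issue@5 deps=(0,2) exec_start@5 write@6
I5 add r4: issue@6 deps=(1,0) exec_start@6 write@7
I6 add r2: issue@7 deps=(1,3) exec_start@7 write@10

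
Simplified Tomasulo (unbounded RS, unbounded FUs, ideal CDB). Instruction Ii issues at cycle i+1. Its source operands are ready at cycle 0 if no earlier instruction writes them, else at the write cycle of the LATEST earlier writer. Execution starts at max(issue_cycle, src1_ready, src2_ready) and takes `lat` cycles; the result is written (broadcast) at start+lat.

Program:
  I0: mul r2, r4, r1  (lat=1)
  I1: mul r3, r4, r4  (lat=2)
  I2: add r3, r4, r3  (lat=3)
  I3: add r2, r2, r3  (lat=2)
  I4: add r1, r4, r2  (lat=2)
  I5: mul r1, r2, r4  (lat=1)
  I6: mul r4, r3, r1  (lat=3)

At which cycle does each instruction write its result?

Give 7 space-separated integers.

I0 mul r2: issue@1 deps=(None,None) exec_start@1 write@2
I1 mul r3: issue@2 deps=(None,None) exec_start@2 write@4
I2 add r3: issue@3 deps=(None,1) exec_start@4 write@7
I3 add r2: issue@4 deps=(0,2) exec_start@7 write@9
I4 add r1: issue@5 deps=(None,3) exec_start@9 write@11
I5 mul r1: issue@6 deps=(3,None) exec_start@9 write@10
I6 mul r4: issue@7 deps=(2,5) exec_start@10 write@13

Answer: 2 4 7 9 11 10 13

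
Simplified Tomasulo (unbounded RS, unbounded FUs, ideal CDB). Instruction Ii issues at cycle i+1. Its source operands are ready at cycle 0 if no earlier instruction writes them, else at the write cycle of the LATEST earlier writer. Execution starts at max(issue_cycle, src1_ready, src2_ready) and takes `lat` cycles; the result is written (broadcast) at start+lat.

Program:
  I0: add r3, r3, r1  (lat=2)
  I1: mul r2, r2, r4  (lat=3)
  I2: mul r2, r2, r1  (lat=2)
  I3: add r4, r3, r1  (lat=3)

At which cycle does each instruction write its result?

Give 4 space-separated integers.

Answer: 3 5 7 7

Derivation:
I0 add r3: issue@1 deps=(None,None) exec_start@1 write@3
I1 mul r2: issue@2 deps=(None,None) exec_start@2 write@5
I2 mul r2: issue@3 deps=(1,None) exec_start@5 write@7
I3 add r4: issue@4 deps=(0,None) exec_start@4 write@7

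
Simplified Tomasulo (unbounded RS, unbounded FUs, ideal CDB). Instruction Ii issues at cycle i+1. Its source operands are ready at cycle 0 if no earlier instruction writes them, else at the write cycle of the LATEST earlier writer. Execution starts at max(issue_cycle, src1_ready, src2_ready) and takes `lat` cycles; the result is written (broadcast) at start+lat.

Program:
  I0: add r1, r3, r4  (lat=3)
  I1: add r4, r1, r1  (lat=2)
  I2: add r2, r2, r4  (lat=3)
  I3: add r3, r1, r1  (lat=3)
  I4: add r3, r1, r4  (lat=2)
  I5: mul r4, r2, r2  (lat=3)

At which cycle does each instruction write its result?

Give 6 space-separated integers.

Answer: 4 6 9 7 8 12

Derivation:
I0 add r1: issue@1 deps=(None,None) exec_start@1 write@4
I1 add r4: issue@2 deps=(0,0) exec_start@4 write@6
I2 add r2: issue@3 deps=(None,1) exec_start@6 write@9
I3 add r3: issue@4 deps=(0,0) exec_start@4 write@7
I4 add r3: issue@5 deps=(0,1) exec_start@6 write@8
I5 mul r4: issue@6 deps=(2,2) exec_start@9 write@12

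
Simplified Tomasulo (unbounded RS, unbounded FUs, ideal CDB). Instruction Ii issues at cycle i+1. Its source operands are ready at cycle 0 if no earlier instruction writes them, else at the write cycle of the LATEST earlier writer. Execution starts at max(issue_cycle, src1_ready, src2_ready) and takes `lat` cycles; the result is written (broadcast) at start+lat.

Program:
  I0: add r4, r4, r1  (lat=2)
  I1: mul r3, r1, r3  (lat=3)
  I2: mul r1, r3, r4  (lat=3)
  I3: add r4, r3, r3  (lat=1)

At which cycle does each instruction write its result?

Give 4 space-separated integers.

Answer: 3 5 8 6

Derivation:
I0 add r4: issue@1 deps=(None,None) exec_start@1 write@3
I1 mul r3: issue@2 deps=(None,None) exec_start@2 write@5
I2 mul r1: issue@3 deps=(1,0) exec_start@5 write@8
I3 add r4: issue@4 deps=(1,1) exec_start@5 write@6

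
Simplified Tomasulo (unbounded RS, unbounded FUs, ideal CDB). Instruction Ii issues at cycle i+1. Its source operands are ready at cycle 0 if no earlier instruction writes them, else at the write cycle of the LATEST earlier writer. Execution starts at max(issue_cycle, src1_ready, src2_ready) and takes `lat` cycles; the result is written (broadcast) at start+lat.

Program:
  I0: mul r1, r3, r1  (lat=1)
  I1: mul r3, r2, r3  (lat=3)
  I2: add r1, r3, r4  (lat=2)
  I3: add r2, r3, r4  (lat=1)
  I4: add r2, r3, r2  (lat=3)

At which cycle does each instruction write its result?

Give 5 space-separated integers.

I0 mul r1: issue@1 deps=(None,None) exec_start@1 write@2
I1 mul r3: issue@2 deps=(None,None) exec_start@2 write@5
I2 add r1: issue@3 deps=(1,None) exec_start@5 write@7
I3 add r2: issue@4 deps=(1,None) exec_start@5 write@6
I4 add r2: issue@5 deps=(1,3) exec_start@6 write@9

Answer: 2 5 7 6 9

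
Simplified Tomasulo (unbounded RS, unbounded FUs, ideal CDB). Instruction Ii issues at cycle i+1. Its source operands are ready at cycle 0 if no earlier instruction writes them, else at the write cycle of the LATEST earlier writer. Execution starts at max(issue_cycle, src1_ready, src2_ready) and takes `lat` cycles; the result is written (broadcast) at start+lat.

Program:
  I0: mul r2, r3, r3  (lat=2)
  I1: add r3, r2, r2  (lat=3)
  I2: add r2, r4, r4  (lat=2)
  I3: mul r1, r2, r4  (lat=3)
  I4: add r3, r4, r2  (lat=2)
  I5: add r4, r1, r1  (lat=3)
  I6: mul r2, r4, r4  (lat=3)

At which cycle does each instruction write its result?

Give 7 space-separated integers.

I0 mul r2: issue@1 deps=(None,None) exec_start@1 write@3
I1 add r3: issue@2 deps=(0,0) exec_start@3 write@6
I2 add r2: issue@3 deps=(None,None) exec_start@3 write@5
I3 mul r1: issue@4 deps=(2,None) exec_start@5 write@8
I4 add r3: issue@5 deps=(None,2) exec_start@5 write@7
I5 add r4: issue@6 deps=(3,3) exec_start@8 write@11
I6 mul r2: issue@7 deps=(5,5) exec_start@11 write@14

Answer: 3 6 5 8 7 11 14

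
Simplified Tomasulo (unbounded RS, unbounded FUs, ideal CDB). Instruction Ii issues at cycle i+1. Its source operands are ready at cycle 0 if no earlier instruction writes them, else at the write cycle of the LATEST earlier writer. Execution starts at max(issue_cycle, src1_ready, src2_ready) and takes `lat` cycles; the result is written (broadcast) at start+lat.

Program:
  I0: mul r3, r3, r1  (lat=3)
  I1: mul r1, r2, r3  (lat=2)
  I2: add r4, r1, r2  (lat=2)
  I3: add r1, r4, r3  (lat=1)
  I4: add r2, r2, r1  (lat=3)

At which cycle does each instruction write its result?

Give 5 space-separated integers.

I0 mul r3: issue@1 deps=(None,None) exec_start@1 write@4
I1 mul r1: issue@2 deps=(None,0) exec_start@4 write@6
I2 add r4: issue@3 deps=(1,None) exec_start@6 write@8
I3 add r1: issue@4 deps=(2,0) exec_start@8 write@9
I4 add r2: issue@5 deps=(None,3) exec_start@9 write@12

Answer: 4 6 8 9 12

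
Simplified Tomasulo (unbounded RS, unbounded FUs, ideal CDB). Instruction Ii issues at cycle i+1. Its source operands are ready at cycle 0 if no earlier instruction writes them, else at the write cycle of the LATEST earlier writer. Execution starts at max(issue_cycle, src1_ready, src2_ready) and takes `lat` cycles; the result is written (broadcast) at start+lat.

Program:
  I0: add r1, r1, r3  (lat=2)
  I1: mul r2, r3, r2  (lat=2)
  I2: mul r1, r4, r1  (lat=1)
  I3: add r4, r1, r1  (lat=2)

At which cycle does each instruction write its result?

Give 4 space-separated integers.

I0 add r1: issue@1 deps=(None,None) exec_start@1 write@3
I1 mul r2: issue@2 deps=(None,None) exec_start@2 write@4
I2 mul r1: issue@3 deps=(None,0) exec_start@3 write@4
I3 add r4: issue@4 deps=(2,2) exec_start@4 write@6

Answer: 3 4 4 6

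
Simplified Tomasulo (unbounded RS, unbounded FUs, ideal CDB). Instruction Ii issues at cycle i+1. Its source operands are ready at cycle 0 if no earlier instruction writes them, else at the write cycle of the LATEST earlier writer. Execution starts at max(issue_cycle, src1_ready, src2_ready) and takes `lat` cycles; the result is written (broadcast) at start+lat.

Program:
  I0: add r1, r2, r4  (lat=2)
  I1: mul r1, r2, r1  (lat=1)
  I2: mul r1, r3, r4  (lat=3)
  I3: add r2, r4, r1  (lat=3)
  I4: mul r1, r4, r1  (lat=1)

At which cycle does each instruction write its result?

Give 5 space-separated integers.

I0 add r1: issue@1 deps=(None,None) exec_start@1 write@3
I1 mul r1: issue@2 deps=(None,0) exec_start@3 write@4
I2 mul r1: issue@3 deps=(None,None) exec_start@3 write@6
I3 add r2: issue@4 deps=(None,2) exec_start@6 write@9
I4 mul r1: issue@5 deps=(None,2) exec_start@6 write@7

Answer: 3 4 6 9 7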